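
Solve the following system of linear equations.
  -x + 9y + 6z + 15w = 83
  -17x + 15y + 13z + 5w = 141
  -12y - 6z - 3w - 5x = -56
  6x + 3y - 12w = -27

infinitely many solutions

Row-reduce:
R1 ← R1 / (-1).
R2 ← R2 + 17·R1.
R3 ← R3 + 5·R1.
R4 ← R4 − 6·R1.
R2 ← R2 / (-138).
R1 ← R1 + 9·R2.
R3 ← R3 + 57·R2.
R4 ← R4 − 57·R2.
R3 ← R3 / (35/46).
R1 ← R1 + 9/46·R3.
R2 ← R2 − 89/138·R3.
R4 ← R4 + 35/46·R3.
Rank is 3 with 4 unknowns, leaving w free.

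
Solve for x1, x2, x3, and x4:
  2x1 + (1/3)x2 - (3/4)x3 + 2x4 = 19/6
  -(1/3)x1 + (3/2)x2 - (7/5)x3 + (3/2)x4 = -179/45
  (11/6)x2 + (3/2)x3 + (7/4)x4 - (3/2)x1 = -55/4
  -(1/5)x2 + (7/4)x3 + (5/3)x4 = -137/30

x1 = 7/3, x2 = -3, x3 = -2, x4 = -1

Row-reduce the augmented matrix:
R1 ← R1 / (2).
R2 ← R2 + 1/3·R1.
R3 ← R3 + 3/2·R1.
R2 ← R2 / (14/9).
R1 ← R1 − 1/6·R2.
R3 ← R3 − 25/12·R2.
R4 ← R4 + 1/5·R2.
R3 ← R3 / (1335/448).
R1 ← R1 + 237/1120·R3.
R2 ← R2 + 549/560·R3.
R4 ← R4 − 4351/2800·R3.
R4 ← R4 / (186/125).
R1 ← R1 − 43/50·R4.
R2 ← R2 − 36/25·R4.
R3 ← R3 − 4/15·R4.
Reading off the reduced rows gives x1 = 7/3, x2 = -3, x3 = -2, x4 = -1.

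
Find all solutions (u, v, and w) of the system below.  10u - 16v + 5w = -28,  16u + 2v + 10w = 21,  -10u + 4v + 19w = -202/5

Row-reduce the augmented matrix:
R1 ← R1 / (10).
R2 ← R2 − 16·R1.
R3 ← R3 + 10·R1.
R2 ← R2 / (138/5).
R1 ← R1 + 8/5·R2.
R3 ← R3 + 12·R2.
R3 ← R3 / (572/23).
R1 ← R1 − 85/138·R3.
R2 ← R2 − 5/69·R3.
Reading off the reduced rows gives u = 2, v = 5/2, w = -8/5.

u = 2, v = 5/2, w = -8/5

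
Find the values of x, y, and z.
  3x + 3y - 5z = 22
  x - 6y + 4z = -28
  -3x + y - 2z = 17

x = -2, y = 1, z = -5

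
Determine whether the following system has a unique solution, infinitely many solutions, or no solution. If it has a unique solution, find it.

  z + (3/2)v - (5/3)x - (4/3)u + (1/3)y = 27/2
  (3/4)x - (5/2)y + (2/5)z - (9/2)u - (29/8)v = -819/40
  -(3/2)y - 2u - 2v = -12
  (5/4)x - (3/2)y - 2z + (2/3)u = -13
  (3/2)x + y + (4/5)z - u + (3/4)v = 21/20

no solution

Row-reduce:
R1 ← R1 / (-5/3).
R2 ← R2 − 3/4·R1.
R4 ← R4 − 5/4·R1.
R5 ← R5 − 3/2·R1.
R2 ← R2 / (-47/20).
R1 ← R1 + 1/5·R2.
R3 ← R3 + 3/2·R2.
R4 ← R4 + 5/4·R2.
R5 ← R5 − 13/10·R2.
R3 ← R3 / (-51/94).
R1 ← R1 + 158/235·R3.
R2 ← R2 + 17/47·R3.
R4 ← R4 + 80/47·R3.
R5 ← R5 − 102/47·R3.
R4 ← R4 / (-53/34).
R1 ← R1 + 82/255·R4.
R2 ← R2 − 4/3·R4.
R3 ← R3 + 118/51·R4.
Row 5 reduces to 0 = -6, a contradiction. The system is inconsistent.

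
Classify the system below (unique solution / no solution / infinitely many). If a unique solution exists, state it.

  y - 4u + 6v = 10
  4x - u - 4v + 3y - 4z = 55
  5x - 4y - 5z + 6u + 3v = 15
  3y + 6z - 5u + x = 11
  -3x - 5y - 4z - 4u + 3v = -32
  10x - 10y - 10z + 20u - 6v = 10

x = 6, y = 6, z = -3, u = -1, v = 0

Row-reduce the augmented matrix:
Swap R1 and R2.
R1 ← R1 / (4).
R3 ← R3 − 5·R1.
R4 ← R4 − 1·R1.
R5 ← R5 + 3·R1.
R6 ← R6 − 10·R1.
R1 ← R1 − 3/4·R2.
R3 ← R3 + 31/4·R2.
R4 ← R4 − 9/4·R2.
R5 ← R5 + 11/4·R2.
R6 ← R6 + 35/2·R2.
Swap R3 and R4.
R3 ← R3 / (7).
R1 ← R1 + 1·R3.
R5 ← R5 + 7·R3.
R4 ← R4 / (-95/4).
R1 ← R1 − 47/14·R4.
R2 ← R2 + 4·R4.
R3 ← R3 − 17/28·R4.
R5 ← R5 + 23/2·R4.
R6 ← R6 + 95/2·R4.
R5 ← R5 / (-2127/95).
R1 ← R1 − 278/665·R5.
R2 ← R2 + 302/95·R5.
R3 ← R3 + 261/665·R5.
R4 ← R4 + 218/95·R5.
R6 reduces to 0 = 0, so the extra equation is consistent.
Reading off the reduced rows gives x = 6, y = 6, z = -3, u = -1, v = 0.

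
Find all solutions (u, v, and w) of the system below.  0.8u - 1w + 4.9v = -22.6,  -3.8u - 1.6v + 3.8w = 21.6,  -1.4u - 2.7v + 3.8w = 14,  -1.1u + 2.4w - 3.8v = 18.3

u = -5, v = -4, w = -1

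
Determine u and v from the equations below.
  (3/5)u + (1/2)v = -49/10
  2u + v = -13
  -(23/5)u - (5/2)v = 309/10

u = -4, v = -5

Row-reduce the augmented matrix:
R1 ← R1 / (3/5).
R2 ← R2 − 2·R1.
R3 ← R3 + 23/5·R1.
R2 ← R2 / (-2/3).
R1 ← R1 − 5/6·R2.
R3 ← R3 − 4/3·R2.
R3 reduces to 0 = 0, so the extra equation is consistent.
Reading off the reduced rows gives u = -4, v = -5.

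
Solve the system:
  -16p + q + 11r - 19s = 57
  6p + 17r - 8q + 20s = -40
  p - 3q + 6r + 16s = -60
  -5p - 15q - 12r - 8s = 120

p = 2, q = -6, r = 0, s = -5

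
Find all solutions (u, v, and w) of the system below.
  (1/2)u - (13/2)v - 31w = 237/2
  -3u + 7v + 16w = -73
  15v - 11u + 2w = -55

infinitely many solutions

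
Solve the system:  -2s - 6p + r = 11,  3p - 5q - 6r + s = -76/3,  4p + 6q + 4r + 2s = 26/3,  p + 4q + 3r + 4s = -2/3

Row-reduce the augmented matrix:
R1 ← R1 / (-6).
R2 ← R2 − 3·R1.
R3 ← R3 − 4·R1.
R4 ← R4 − 1·R1.
R2 ← R2 / (-5).
R3 ← R3 − 6·R2.
R4 ← R4 − 4·R2.
R3 ← R3 / (-29/15).
R1 ← R1 + 1/6·R3.
R2 ← R2 − 11/10·R3.
R4 ← R4 + 37/30·R3.
R4 ← R4 / (94/29).
R1 ← R1 − 8/29·R4.
R2 ← R2 − 11/29·R4.
R3 ← R3 + 10/29·R4.
Reading off the reduced rows gives p = -1/3, q = 2/3, r = 3, s = -3.

p = -1/3, q = 2/3, r = 3, s = -3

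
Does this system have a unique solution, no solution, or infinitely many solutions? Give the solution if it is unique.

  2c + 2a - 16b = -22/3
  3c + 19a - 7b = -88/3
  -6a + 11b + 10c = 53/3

Row-reduce the augmented matrix:
R1 ← R1 / (2).
R2 ← R2 − 19·R1.
R3 ← R3 + 6·R1.
R2 ← R2 / (145).
R1 ← R1 + 8·R2.
R3 ← R3 + 37·R2.
R3 ← R3 / (1728/145).
R1 ← R1 − 17/145·R3.
R2 ← R2 + 16/145·R3.
Reading off the reduced rows gives a = -3/2, b = 1/3, c = 1/2.

a = -3/2, b = 1/3, c = 1/2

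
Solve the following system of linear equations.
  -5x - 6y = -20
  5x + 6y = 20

Row-reduce:
R1 ← R1 / (-5).
R2 ← R2 − 5·R1.
Rank is 1 with 2 unknowns, leaving y free.

infinitely many solutions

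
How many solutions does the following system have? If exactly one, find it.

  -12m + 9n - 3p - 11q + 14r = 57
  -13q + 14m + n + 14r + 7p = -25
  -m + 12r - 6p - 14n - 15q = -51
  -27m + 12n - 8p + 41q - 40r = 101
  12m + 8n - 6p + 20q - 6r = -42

Row-reduce:
R1 ← R1 / (-12).
R2 ← R2 − 14·R1.
R3 ← R3 + 1·R1.
R4 ← R4 + 27·R1.
R5 ← R5 − 12·R1.
R2 ← R2 / (23/2).
R1 ← R1 + 3/4·R2.
R3 ← R3 + 59/4·R2.
R4 ← R4 + 33/4·R2.
R5 ← R5 − 17·R2.
R3 ← R3 / (-29/23).
R1 ← R1 − 11/23·R3.
R2 ← R2 − 7/23·R3.
R4 ← R4 − 29/23·R3.
R5 ← R5 + 326/23·R3.
Swap R4 and R5.
R4 ← R4 / (50284/87).
R1 ← R1 + 1625/87·R4.
R2 ← R2 + 1187/87·R4.
R3 ← R3 − 1086/29·R4.
Rank is 4 with 5 unknowns, leaving r free.

infinitely many solutions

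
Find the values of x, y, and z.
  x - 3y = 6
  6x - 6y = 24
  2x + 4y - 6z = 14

Row-reduce the augmented matrix:
R2 ← R2 − 6·R1.
R3 ← R3 − 2·R1.
R2 ← R2 / (12).
R1 ← R1 + 3·R2.
R3 ← R3 − 10·R2.
R3 ← R3 / (-6).
Reading off the reduced rows gives x = 3, y = -1, z = -2.

x = 3, y = -1, z = -2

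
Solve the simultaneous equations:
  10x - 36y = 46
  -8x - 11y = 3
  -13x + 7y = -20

x = 1, y = -1

Row-reduce the augmented matrix:
R1 ← R1 / (10).
R2 ← R2 + 8·R1.
R3 ← R3 + 13·R1.
R2 ← R2 / (-199/5).
R1 ← R1 + 18/5·R2.
R3 ← R3 + 199/5·R2.
R3 reduces to 0 = 0, so the extra equation is consistent.
Reading off the reduced rows gives x = 1, y = -1.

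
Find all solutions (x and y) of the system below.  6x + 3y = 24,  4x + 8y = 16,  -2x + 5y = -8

Row-reduce the augmented matrix:
R1 ← R1 / (6).
R2 ← R2 − 4·R1.
R3 ← R3 + 2·R1.
R2 ← R2 / (6).
R1 ← R1 − 1/2·R2.
R3 ← R3 − 6·R2.
R3 reduces to 0 = 0, so the extra equation is consistent.
Reading off the reduced rows gives x = 4, y = 0.

x = 4, y = 0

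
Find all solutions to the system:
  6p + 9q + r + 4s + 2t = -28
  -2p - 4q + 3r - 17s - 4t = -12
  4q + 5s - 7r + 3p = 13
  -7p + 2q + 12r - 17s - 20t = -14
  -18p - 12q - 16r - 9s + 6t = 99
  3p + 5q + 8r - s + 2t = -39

Row-reduce:
R1 ← R1 / (6).
R2 ← R2 + 2·R1.
R3 ← R3 − 3·R1.
R4 ← R4 + 7·R1.
R5 ← R5 + 18·R1.
R6 ← R6 − 3·R1.
R2 ← R2 / (-1).
R1 ← R1 − 3/2·R2.
R3 ← R3 + 1/2·R2.
R4 ← R4 − 25/2·R2.
R5 ← R5 − 15·R2.
R6 ← R6 − 1/2·R2.
R3 ← R3 / (-55/6).
R1 ← R1 − 31/6·R3.
R2 ← R2 + 10/3·R3.
R4 ← R4 − 329/6·R3.
R5 ← R5 − 37·R3.
R6 ← R6 − 55/6·R3.
R4 ← R4 / (-1577/11).
R1 ← R1 + 184/11·R4.
R2 ← R2 − 129/11·R4.
R3 ← R3 + 13/11·R4.
R5 ← R5 + 2071/11·R4.
R5 ← R5 / (3102/83).
R1 ← R1 − 17084/7885·R5.
R2 ← R2 + 11326/7885·R5.
R3 ← R3 − 3024/7885·R5.
R4 ← R4 − 3044/7885·R5.
Row 6 reduces to 0 = 2, a contradiction. The system is inconsistent.

no solution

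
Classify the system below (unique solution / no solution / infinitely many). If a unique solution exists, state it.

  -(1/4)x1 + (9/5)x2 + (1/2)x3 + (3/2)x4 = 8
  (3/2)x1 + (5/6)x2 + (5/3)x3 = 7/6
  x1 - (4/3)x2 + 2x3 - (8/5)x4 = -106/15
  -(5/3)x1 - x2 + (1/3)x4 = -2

Row-reduce the augmented matrix:
R1 ← R1 / (-1/4).
R2 ← R2 − 3/2·R1.
R3 ← R3 − 1·R1.
R4 ← R4 + 5/3·R1.
R2 ← R2 / (349/30).
R1 ← R1 + 36/5·R2.
R3 ← R3 − 88/15·R2.
R4 ← R4 + 13·R2.
R3 ← R3 / (1724/1047).
R1 ← R1 − 310/349·R3.
R2 ← R2 − 140/349·R3.
R4 ← R4 − 1970/1047·R3.
R4 ← R4 / (710/1293).
R1 ← R1 + 153/431·R4.
R2 ← R2 − 348/431·R4.
R3 ← R3 + 363/4310·R4.
Reading off the reduced rows gives x1 = -2, x2 = 5, x3 = 0, x4 = -1.

x1 = -2, x2 = 5, x3 = 0, x4 = -1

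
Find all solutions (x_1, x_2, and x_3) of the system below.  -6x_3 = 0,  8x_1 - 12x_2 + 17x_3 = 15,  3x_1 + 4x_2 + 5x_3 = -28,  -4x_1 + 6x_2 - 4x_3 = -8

no solution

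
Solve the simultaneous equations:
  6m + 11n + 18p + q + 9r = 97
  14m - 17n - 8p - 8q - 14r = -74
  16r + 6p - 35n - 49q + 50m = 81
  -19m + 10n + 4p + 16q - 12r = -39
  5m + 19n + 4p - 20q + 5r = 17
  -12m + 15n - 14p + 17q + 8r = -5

no solution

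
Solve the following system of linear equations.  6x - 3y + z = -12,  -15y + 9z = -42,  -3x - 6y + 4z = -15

infinitely many solutions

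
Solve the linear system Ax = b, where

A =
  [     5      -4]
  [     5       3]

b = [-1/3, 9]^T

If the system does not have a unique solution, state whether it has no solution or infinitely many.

x_1 = 1, x_2 = 4/3

Row-reduce the augmented matrix:
R1 ← R1 / (5).
R2 ← R2 − 5·R1.
R2 ← R2 / (7).
R1 ← R1 + 4/5·R2.
Reading off the reduced rows gives x_1 = 1, x_2 = 4/3.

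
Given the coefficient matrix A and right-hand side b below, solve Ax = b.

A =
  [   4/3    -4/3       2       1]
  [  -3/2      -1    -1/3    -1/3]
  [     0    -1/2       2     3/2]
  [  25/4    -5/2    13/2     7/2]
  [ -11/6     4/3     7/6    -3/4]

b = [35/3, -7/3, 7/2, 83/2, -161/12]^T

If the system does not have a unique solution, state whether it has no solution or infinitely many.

Row-reduce:
R1 ← R1 / (4/3).
R2 ← R2 + 3/2·R1.
R4 ← R4 − 25/4·R1.
R5 ← R5 + 11/6·R1.
R2 ← R2 / (-5/2).
R1 ← R1 + 1·R2.
R3 ← R3 + 1/2·R2.
R4 ← R4 − 15/4·R2.
R5 ← R5 + 1/2·R2.
R3 ← R3 / (97/60).
R1 ← R1 − 11/15·R3.
R2 ← R2 + 23/30·R3.
R5 ← R5 − 53/15·R3.
Swap R4 and R5.
R4 ← R4 / (-1435/582).
R1 ← R1 + 17/97·R4.
R2 ← R2 − 31/97·R4.
R3 ← R3 − 161/194·R4.
Row 5 reduces to 0 = 3, a contradiction. The system is inconsistent.

no solution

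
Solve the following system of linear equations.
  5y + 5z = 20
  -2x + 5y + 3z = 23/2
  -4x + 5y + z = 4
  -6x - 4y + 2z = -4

no solution

Row-reduce:
Swap R1 and R2.
R1 ← R1 / (-2).
R3 ← R3 + 4·R1.
R4 ← R4 + 6·R1.
R2 ← R2 / (5).
R1 ← R1 + 5/2·R2.
R3 ← R3 + 5·R2.
R4 ← R4 + 19·R2.
Swap R3 and R4.
R3 ← R3 / (12).
R1 ← R1 − 1·R3.
R2 ← R2 − 1·R3.
Row 4 reduces to 0 = 1, a contradiction. The system is inconsistent.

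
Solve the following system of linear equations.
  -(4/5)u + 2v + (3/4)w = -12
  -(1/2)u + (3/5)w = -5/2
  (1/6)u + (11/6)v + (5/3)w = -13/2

u = 5, v = -4, w = 0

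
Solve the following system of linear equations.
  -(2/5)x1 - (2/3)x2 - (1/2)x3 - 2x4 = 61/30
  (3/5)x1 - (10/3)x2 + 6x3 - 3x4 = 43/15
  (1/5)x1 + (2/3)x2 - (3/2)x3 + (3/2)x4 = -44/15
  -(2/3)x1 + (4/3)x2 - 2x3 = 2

infinitely many solutions

Row-reduce:
R1 ← R1 / (-2/5).
R2 ← R2 − 3/5·R1.
R3 ← R3 − 1/5·R1.
R4 ← R4 + 2/3·R1.
R2 ← R2 / (-13/3).
R1 ← R1 − 5/3·R2.
R3 ← R3 − 1/3·R2.
R4 ← R4 − 22/9·R2.
R3 ← R3 / (-35/26).
R1 ← R1 − 85/26·R3.
R2 ← R2 + 63/52·R3.
R4 ← R4 − 70/39·R3.
Rank is 3 with 4 unknowns, leaving x4 free.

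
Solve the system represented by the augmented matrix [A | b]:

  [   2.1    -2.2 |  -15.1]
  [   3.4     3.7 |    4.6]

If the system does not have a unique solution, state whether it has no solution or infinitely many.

x_1 = -3, x_2 = 4

Row-reduce the augmented matrix:
R1 ← R1 / (21/10).
R2 ← R2 − 17/5·R1.
R2 ← R2 / (305/42).
R1 ← R1 + 22/21·R2.
Reading off the reduced rows gives x_1 = -3, x_2 = 4.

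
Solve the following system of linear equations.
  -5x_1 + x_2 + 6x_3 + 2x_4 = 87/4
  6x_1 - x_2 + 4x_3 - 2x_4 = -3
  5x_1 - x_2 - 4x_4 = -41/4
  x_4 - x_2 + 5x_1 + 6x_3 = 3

x_1 = -5/4, x_2 = 3, x_3 = 2, x_4 = 1/4

Row-reduce the augmented matrix:
R1 ← R1 / (-5).
R2 ← R2 − 6·R1.
R3 ← R3 − 5·R1.
R4 ← R4 − 5·R1.
R2 ← R2 / (1/5).
R1 ← R1 + 1/5·R2.
R3 ← R3 / (6).
R1 ← R1 − 10·R3.
R2 ← R2 − 56·R3.
R4 ← R4 − 12·R3.
R4 ← R4 / (7).
R1 ← R1 − 10/3·R4.
R2 ← R2 − 62/3·R4.
R3 ← R3 + 1/3·R4.
Reading off the reduced rows gives x_1 = -5/4, x_2 = 3, x_3 = 2, x_4 = 1/4.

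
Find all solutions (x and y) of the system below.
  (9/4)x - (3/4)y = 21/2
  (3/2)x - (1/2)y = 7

infinitely many solutions

Row-reduce:
R1 ← R1 / (9/4).
R2 ← R2 − 3/2·R1.
Rank is 1 with 2 unknowns, leaving y free.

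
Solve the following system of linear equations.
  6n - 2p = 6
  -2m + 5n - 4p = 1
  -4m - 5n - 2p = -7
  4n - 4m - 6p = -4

m = -5, n = 3, p = 6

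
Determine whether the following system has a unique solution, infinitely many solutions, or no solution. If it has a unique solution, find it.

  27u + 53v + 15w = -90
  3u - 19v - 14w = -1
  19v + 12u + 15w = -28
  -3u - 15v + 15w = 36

no solution

Row-reduce:
R1 ← R1 / (27).
R2 ← R2 − 3·R1.
R3 ← R3 − 12·R1.
R4 ← R4 + 3·R1.
R2 ← R2 / (-224/9).
R1 ← R1 − 53/27·R2.
R3 ← R3 + 41/9·R2.
R4 ← R4 + 82/9·R2.
R3 ← R3 / (2509/224).
R1 ← R1 + 457/672·R3.
R2 ← R2 − 141/224·R3.
R4 ← R4 − 2509/112·R3.
Row 4 reduces to 0 = 2, a contradiction. The system is inconsistent.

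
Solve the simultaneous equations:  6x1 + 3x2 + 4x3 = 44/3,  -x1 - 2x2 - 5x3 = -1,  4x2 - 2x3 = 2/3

x1 = 8/3, x2 = 0, x3 = -1/3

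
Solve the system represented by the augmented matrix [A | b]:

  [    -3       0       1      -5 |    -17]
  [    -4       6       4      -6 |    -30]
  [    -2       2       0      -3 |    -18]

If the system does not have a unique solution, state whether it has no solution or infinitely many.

Row-reduce:
R1 ← R1 / (-3).
R2 ← R2 + 4·R1.
R3 ← R3 + 2·R1.
R2 ← R2 / (6).
R3 ← R3 − 2·R2.
R3 ← R3 / (-14/9).
R1 ← R1 + 1/3·R3.
R2 ← R2 − 4/9·R3.
Rank is 3 with 4 unknowns, leaving x_4 free.

infinitely many solutions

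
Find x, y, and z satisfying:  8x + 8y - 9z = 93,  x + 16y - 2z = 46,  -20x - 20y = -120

Row-reduce the augmented matrix:
R1 ← R1 / (8).
R2 ← R2 − 1·R1.
R3 ← R3 + 20·R1.
R2 ← R2 / (15).
R1 ← R1 − 1·R2.
R3 ← R3 / (-45/2).
R1 ← R1 + 16/15·R3.
R2 ← R2 + 7/120·R3.
Reading off the reduced rows gives x = 4, y = 2, z = -5.

x = 4, y = 2, z = -5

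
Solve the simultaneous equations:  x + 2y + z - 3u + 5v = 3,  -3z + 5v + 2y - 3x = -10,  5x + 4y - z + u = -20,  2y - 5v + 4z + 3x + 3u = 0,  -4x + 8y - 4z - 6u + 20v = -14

infinitely many solutions

Row-reduce:
R2 ← R2 + 3·R1.
R3 ← R3 − 5·R1.
R4 ← R4 − 3·R1.
R5 ← R5 + 4·R1.
R2 ← R2 / (8).
R1 ← R1 − 2·R2.
R3 ← R3 + 6·R2.
R4 ← R4 + 4·R2.
R5 ← R5 − 16·R2.
R3 ← R3 / (-6).
R1 ← R1 − 1·R3.
R4 ← R4 − 1·R3.
R4 ← R4 / (217/24).
R1 ← R1 − 19/24·R4.
R2 ← R2 + 9/8·R4.
R3 ← R3 + 37/24·R4.
Rank is 4 with 5 unknowns, leaving v free.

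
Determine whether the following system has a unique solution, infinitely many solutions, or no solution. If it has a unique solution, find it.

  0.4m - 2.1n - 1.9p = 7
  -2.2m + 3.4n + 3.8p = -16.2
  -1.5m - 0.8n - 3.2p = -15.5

m = 5, n = -6, p = 4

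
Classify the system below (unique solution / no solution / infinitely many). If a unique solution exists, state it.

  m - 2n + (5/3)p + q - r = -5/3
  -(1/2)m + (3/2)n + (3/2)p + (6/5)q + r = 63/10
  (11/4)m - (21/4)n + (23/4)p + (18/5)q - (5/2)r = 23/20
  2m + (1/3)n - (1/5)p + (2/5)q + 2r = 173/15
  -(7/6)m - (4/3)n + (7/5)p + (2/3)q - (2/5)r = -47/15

Row-reduce:
R2 ← R2 + 1/2·R1.
R3 ← R3 − 11/4·R1.
R4 ← R4 − 2·R1.
R5 ← R5 + 7/6·R1.
R2 ← R2 / (1/2).
R1 ← R1 + 2·R2.
R3 ← R3 − 1/4·R2.
R4 ← R4 − 13/3·R2.
R5 ← R5 + 11/3·R2.
Swap R3 and R4.
R3 ← R3 / (-1069/45).
R1 ← R1 − 11·R3.
R2 ← R2 − 14/3·R3.
R5 ← R5 − 1841/90·R3.
Swap R4 and R5.
R4 ← R4 / (3778/16035).
R1 ← R1 − 1266/5345·R4.
R2 ← R2 − 1023/5345·R4.
R3 ← R3 − 735/1069·R4.
Row 5 reduces to 0 = 3, a contradiction. The system is inconsistent.

no solution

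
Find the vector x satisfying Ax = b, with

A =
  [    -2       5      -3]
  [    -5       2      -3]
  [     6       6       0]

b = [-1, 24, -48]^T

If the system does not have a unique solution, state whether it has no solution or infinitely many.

Row-reduce:
R1 ← R1 / (-2).
R2 ← R2 + 5·R1.
R3 ← R3 − 6·R1.
R2 ← R2 / (-21/2).
R1 ← R1 + 5/2·R2.
R3 ← R3 − 21·R2.
Row 3 reduces to 0 = 2, a contradiction. The system is inconsistent.

no solution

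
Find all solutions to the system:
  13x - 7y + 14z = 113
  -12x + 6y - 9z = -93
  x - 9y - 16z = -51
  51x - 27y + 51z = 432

x = 6, y = 1, z = 3

Row-reduce the augmented matrix:
R1 ← R1 / (13).
R2 ← R2 + 12·R1.
R3 ← R3 − 1·R1.
R4 ← R4 − 51·R1.
R2 ← R2 / (-6/13).
R1 ← R1 + 7/13·R2.
R3 ← R3 + 110/13·R2.
R4 ← R4 − 6/13·R2.
R3 ← R3 / (-89).
R1 ← R1 + 7/2·R3.
R2 ← R2 + 17/2·R3.
R4 reduces to 0 = 0, so the extra equation is consistent.
Reading off the reduced rows gives x = 6, y = 1, z = 3.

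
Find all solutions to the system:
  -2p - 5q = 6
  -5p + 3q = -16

p = 2, q = -2

Row-reduce the augmented matrix:
R1 ← R1 / (-2).
R2 ← R2 + 5·R1.
R2 ← R2 / (31/2).
R1 ← R1 − 5/2·R2.
Reading off the reduced rows gives p = 2, q = -2.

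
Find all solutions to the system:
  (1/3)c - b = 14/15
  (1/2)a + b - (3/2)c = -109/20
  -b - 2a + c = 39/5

a = -5/2, b = 0, c = 14/5

Row-reduce the augmented matrix:
Swap R1 and R2.
R1 ← R1 / (1/2).
R3 ← R3 + 2·R1.
R2 ← R2 / (-1).
R1 ← R1 − 2·R2.
R3 ← R3 − 3·R2.
R3 ← R3 / (-4).
R1 ← R1 + 7/3·R3.
R2 ← R2 + 1/3·R3.
Reading off the reduced rows gives a = -5/2, b = 0, c = 14/5.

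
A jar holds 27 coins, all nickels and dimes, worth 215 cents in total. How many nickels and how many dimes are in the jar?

nickels: 11, dimes: 16

Let n = nickels, d = dimes.
  d + n = 27
  5n + 10d = 215
Row-reduce the augmented matrix:
R2 ← R2 − 5·R1.
R2 ← R2 / (5).
R1 ← R1 − 1·R2.
Reading off the reduced rows gives n = 11, d = 16.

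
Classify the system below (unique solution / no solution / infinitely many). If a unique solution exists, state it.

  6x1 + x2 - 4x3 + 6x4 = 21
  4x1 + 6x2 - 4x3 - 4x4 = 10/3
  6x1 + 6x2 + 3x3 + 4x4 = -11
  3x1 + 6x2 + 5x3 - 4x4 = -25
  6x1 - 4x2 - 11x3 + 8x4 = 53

Row-reduce the augmented matrix:
R1 ← R1 / (6).
R2 ← R2 − 4·R1.
R3 ← R3 − 6·R1.
R4 ← R4 − 3·R1.
R5 ← R5 − 6·R1.
R2 ← R2 / (16/3).
R1 ← R1 − 1/6·R2.
R3 ← R3 − 5·R2.
R4 ← R4 − 11/2·R2.
R5 ← R5 + 5·R2.
R3 ← R3 / (33/4).
R1 ← R1 + 5/8·R3.
R2 ← R2 + 1/4·R3.
R4 ← R4 − 67/8·R3.
R5 ← R5 + 33/4·R3.
R4 ← R4 / (-13/3).
R1 ← R1 − 5/3·R4.
R2 ← R2 + 4/3·R4.
R3 ← R3 − 2/3·R4.
R5 reduces to 0 = 0, so the extra equation is consistent.
Reading off the reduced rows gives x1 = 4/3, x2 = -2, x3 = -3, x4 = 1/2.

x1 = 4/3, x2 = -2, x3 = -3, x4 = 1/2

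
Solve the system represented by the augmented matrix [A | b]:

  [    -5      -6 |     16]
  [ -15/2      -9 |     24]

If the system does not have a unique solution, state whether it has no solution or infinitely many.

Row-reduce:
R1 ← R1 / (-5).
R2 ← R2 + 15/2·R1.
Rank is 1 with 2 unknowns, leaving x_2 free.

infinitely many solutions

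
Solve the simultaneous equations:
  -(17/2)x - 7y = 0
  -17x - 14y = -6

Row-reduce:
R1 ← R1 / (-17/2).
R2 ← R2 + 17·R1.
Row 2 reduces to 0 = -6, a contradiction. The system is inconsistent.

no solution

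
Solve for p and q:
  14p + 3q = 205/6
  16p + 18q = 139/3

p = 7/3, q = 1/2

Row-reduce the augmented matrix:
R1 ← R1 / (14).
R2 ← R2 − 16·R1.
R2 ← R2 / (102/7).
R1 ← R1 − 3/14·R2.
Reading off the reduced rows gives p = 7/3, q = 1/2.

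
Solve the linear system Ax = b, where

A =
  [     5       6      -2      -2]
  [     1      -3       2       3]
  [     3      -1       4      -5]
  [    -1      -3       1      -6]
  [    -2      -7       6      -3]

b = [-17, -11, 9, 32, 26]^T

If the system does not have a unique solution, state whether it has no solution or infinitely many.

x_1 = -3, x_2 = -2, x_3 = -1, x_4 = -4

Row-reduce the augmented matrix:
R1 ← R1 / (5).
R2 ← R2 − 1·R1.
R3 ← R3 − 3·R1.
R4 ← R4 + 1·R1.
R5 ← R5 + 2·R1.
R2 ← R2 / (-21/5).
R1 ← R1 − 6/5·R2.
R3 ← R3 + 23/5·R2.
R4 ← R4 + 9/5·R2.
R5 ← R5 + 23/5·R2.
R3 ← R3 / (18/7).
R1 ← R1 − 2/7·R3.
R2 ← R2 + 4/7·R3.
R4 ← R4 + 3/7·R3.
R5 ← R5 − 18/7·R3.
R4 ← R4 / (-82/9).
R1 ← R1 − 38/27·R4.
R2 ← R2 + 67/27·R4.
R3 ← R3 + 79/27·R4.
R5 reduces to 0 = 0, so the extra equation is consistent.
Reading off the reduced rows gives x_1 = -3, x_2 = -2, x_3 = -1, x_4 = -4.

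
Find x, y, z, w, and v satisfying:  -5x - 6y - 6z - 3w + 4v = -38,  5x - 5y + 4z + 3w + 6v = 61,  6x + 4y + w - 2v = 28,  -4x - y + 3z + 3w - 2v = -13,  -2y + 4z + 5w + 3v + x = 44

x = 4, y = 3, z = 2, w = 4, v = 6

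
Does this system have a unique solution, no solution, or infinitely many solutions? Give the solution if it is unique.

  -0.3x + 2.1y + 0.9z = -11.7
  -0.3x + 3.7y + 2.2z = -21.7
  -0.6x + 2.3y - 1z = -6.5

x = 6, y = -3, z = -4

Row-reduce the augmented matrix:
R1 ← R1 / (-3/10).
R2 ← R2 + 3/10·R1.
R3 ← R3 + 3/5·R1.
R2 ← R2 / (8/5).
R1 ← R1 + 7·R2.
R3 ← R3 + 19/10·R2.
R3 ← R3 / (-201/160).
R1 ← R1 − 43/16·R3.
R2 ← R2 − 13/16·R3.
Reading off the reduced rows gives x = 6, y = -3, z = -4.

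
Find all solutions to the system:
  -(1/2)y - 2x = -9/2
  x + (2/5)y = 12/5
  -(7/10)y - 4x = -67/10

no solution

Row-reduce:
R1 ← R1 / (-2).
R2 ← R2 − 1·R1.
R3 ← R3 + 4·R1.
R2 ← R2 / (3/20).
R1 ← R1 − 1/4·R2.
R3 ← R3 − 3/10·R2.
Row 3 reduces to 0 = 2, a contradiction. The system is inconsistent.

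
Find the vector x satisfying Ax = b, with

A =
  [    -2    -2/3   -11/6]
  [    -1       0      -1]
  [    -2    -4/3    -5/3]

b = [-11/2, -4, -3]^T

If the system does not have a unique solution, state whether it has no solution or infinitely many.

infinitely many solutions

Row-reduce:
R1 ← R1 / (-2).
R2 ← R2 + 1·R1.
R3 ← R3 + 2·R1.
R2 ← R2 / (1/3).
R1 ← R1 − 1/3·R2.
R3 ← R3 + 2/3·R2.
Rank is 2 with 3 unknowns, leaving x_3 free.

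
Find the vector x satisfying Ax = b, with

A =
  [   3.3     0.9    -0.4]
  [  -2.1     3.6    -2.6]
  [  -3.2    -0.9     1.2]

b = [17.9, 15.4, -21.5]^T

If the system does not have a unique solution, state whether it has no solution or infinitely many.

x_1 = 4, x_2 = 3, x_3 = -5

Row-reduce the augmented matrix:
R1 ← R1 / (33/10).
R2 ← R2 + 21/10·R1.
R3 ← R3 + 16/5·R1.
R2 ← R2 / (459/110).
R1 ← R1 − 3/11·R2.
R3 ← R3 + 3/110·R2.
R3 ← R3 / (607/765).
R1 ← R1 − 10/153·R3.
R2 ← R2 + 314/459·R3.
Reading off the reduced rows gives x_1 = 4, x_2 = 3, x_3 = -5.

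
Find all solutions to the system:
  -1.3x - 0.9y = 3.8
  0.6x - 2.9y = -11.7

x = -5, y = 3

Row-reduce the augmented matrix:
R1 ← R1 / (-13/10).
R2 ← R2 − 3/5·R1.
R2 ← R2 / (-431/130).
R1 ← R1 − 9/13·R2.
Reading off the reduced rows gives x = -5, y = 3.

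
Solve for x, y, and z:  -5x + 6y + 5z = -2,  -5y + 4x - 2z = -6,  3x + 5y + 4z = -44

x = -6, y = -2, z = -4

Row-reduce the augmented matrix:
R1 ← R1 / (-5).
R2 ← R2 − 4·R1.
R3 ← R3 − 3·R1.
R2 ← R2 / (-1/5).
R1 ← R1 + 6/5·R2.
R3 ← R3 − 43/5·R2.
R3 ← R3 / (93).
R1 ← R1 + 13·R3.
R2 ← R2 + 10·R3.
Reading off the reduced rows gives x = -6, y = -2, z = -4.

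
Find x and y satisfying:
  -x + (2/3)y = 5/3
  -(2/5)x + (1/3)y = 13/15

x = 1/3, y = 3

From equation 1: x = -5/3 + 2/3·y.
Substitute into equation 2 and solve: y = 3.
Then x = 1/3.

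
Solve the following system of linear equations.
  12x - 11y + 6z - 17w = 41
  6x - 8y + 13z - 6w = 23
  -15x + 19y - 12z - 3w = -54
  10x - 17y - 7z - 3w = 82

x = -3, y = -6, z = -1, w = -1

Row-reduce the augmented matrix:
R1 ← R1 / (12).
R2 ← R2 − 6·R1.
R3 ← R3 + 15·R1.
R4 ← R4 − 10·R1.
R2 ← R2 / (-5/2).
R1 ← R1 + 11/12·R2.
R3 ← R3 − 21/4·R2.
R4 ← R4 + 47/6·R2.
R3 ← R3 / (33/2).
R1 ← R1 + 19/6·R3.
R2 ← R2 + 4·R3.
R4 ← R4 + 130/3·R3.
R4 ← R4 / (-4610/99).
R1 ← R1 + 592/99·R4.
R2 ← R2 + 185/33·R4.
R3 ← R3 + 38/33·R4.
Reading off the reduced rows gives x = -3, y = -6, z = -1, w = -1.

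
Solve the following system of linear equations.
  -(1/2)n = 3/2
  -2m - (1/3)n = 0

Row-reduce the augmented matrix:
Swap R1 and R2.
R1 ← R1 / (-2).
R2 ← R2 / (-1/2).
R1 ← R1 − 1/6·R2.
Reading off the reduced rows gives m = 1/2, n = -3.

m = 1/2, n = -3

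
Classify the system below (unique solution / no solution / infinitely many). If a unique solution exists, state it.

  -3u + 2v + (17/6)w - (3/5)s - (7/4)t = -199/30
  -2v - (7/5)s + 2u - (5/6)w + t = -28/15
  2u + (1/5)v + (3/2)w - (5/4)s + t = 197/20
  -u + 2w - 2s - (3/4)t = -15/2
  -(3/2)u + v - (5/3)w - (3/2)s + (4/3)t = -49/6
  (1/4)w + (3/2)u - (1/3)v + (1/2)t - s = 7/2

no solution

Row-reduce:
R1 ← R1 / (-3).
R2 ← R2 − 2·R1.
R3 ← R3 − 2·R1.
R4 ← R4 + 1·R1.
R5 ← R5 + 3/2·R1.
R6 ← R6 − 3/2·R1.
R2 ← R2 / (-2/3).
R1 ← R1 + 2/3·R2.
R3 ← R3 − 23/15·R2.
R4 ← R4 + 2/3·R2.
R6 ← R6 − 2/3·R2.
R3 ← R3 / (349/60).
R1 ← R1 + 2·R3.
R2 ← R2 + 19/12·R3.
R5 ← R5 + 37/12·R3.
R6 ← R6 − 49/18·R3.
Swap R4 and R5.
R4 ← R4 / (-29799/6980).
R1 ← R1 − 16/1745·R4.
R2 ← R2 − 1569/1396·R4.
R3 ← R3 + 1737/1745·R4.
R6 ← R6 + 681/1745·R4.
Swap R5 and R6.
R5 ← R5 / (-109537/238392).
R1 ← R1 − 202039/357588·R5.
R2 ← R2 − 144205/238392·R5.
R3 ← R3 + 10757/19866·R5.
R4 ← R4 + 80275/178794·R5.
Row 6 reduces to 0 = 1, a contradiction. The system is inconsistent.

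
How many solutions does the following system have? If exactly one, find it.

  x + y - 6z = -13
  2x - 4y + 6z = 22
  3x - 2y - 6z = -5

x = 1, y = -2, z = 2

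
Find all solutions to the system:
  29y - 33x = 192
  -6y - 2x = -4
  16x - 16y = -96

Row-reduce:
R1 ← R1 / (-33).
R2 ← R2 + 2·R1.
R3 ← R3 − 16·R1.
R2 ← R2 / (-256/33).
R1 ← R1 + 29/33·R2.
R3 ← R3 + 64/33·R2.
Row 3 reduces to 0 = 1, a contradiction. The system is inconsistent.

no solution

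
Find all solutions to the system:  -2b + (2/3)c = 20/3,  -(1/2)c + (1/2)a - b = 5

Row-reduce:
Swap R1 and R2.
R1 ← R1 / (1/2).
R2 ← R2 / (-2).
R1 ← R1 + 2·R2.
Rank is 2 with 3 unknowns, leaving c free.

infinitely many solutions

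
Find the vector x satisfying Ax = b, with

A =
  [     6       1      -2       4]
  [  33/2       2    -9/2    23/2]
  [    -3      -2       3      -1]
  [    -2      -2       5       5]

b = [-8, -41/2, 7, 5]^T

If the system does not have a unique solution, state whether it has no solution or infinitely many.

Row-reduce:
R1 ← R1 / (6).
R2 ← R2 − 33/2·R1.
R3 ← R3 + 3·R1.
R4 ← R4 + 2·R1.
R2 ← R2 / (-3/4).
R1 ← R1 − 1/6·R2.
R3 ← R3 + 3/2·R2.
R4 ← R4 + 5/3·R2.
Swap R3 and R4.
R3 ← R3 / (19/9).
R1 ← R1 + 1/9·R3.
R2 ← R2 + 4/3·R3.
Rank is 3 with 4 unknowns, leaving x_4 free.

infinitely many solutions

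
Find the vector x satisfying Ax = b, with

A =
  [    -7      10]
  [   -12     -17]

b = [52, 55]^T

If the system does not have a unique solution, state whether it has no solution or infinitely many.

x_1 = -6, x_2 = 1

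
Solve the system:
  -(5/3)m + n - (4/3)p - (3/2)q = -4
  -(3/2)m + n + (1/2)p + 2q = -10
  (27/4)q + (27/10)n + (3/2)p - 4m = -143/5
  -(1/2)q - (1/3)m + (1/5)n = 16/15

Row-reduce:
R1 ← R1 / (-5/3).
R2 ← R2 + 3/2·R1.
R3 ← R3 + 4·R1.
R4 ← R4 + 1/3·R1.
R2 ← R2 / (1/10).
R1 ← R1 + 3/5·R2.
R3 ← R3 − 3/10·R2.
R3 ← R3 / (-2/5).
R1 ← R1 − 11·R3.
R2 ← R2 − 17·R3.
R4 ← R4 − 4/15·R3.
Row 4 reduces to 0 = 2, a contradiction. The system is inconsistent.

no solution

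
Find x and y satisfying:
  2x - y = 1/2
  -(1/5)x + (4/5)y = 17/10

x = 3/2, y = 5/2

From equation 1: y = -1/2 + 2·x.
Substitute into equation 2 and solve: x = 3/2.
Then y = 5/2.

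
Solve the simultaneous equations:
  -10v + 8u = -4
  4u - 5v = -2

Row-reduce:
R1 ← R1 / (8).
R2 ← R2 − 4·R1.
Rank is 1 with 2 unknowns, leaving v free.

infinitely many solutions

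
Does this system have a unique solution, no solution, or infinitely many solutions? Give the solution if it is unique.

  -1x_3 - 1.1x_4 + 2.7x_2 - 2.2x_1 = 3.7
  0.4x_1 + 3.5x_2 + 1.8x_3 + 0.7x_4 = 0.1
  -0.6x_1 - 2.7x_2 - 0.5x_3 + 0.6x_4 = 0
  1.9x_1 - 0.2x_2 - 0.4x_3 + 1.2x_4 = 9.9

x_1 = 1, x_2 = 2, x_3 = -6, x_4 = 5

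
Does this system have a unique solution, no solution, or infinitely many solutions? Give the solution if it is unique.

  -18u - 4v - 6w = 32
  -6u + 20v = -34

infinitely many solutions

Row-reduce:
R1 ← R1 / (-18).
R2 ← R2 + 6·R1.
R2 ← R2 / (64/3).
R1 ← R1 − 2/9·R2.
Rank is 2 with 3 unknowns, leaving w free.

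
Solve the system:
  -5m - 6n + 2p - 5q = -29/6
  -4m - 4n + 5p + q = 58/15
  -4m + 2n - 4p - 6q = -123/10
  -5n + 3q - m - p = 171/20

m = 1/5, n = -3/4, p = 0, q = 5/3

Row-reduce the augmented matrix:
R1 ← R1 / (-5).
R2 ← R2 + 4·R1.
R3 ← R3 + 4·R1.
R4 ← R4 + 1·R1.
R2 ← R2 / (4/5).
R1 ← R1 − 6/5·R2.
R3 ← R3 − 34/5·R2.
R4 ← R4 + 19/5·R2.
R3 ← R3 / (-69/2).
R1 ← R1 + 11/2·R3.
R2 ← R2 − 17/4·R3.
R4 ← R4 − 59/4·R3.
R4 ← R4 / (602/69).
R1 ← R1 − 41/69·R4.
R2 ← R2 − 53/69·R4.
R3 ← R3 − 89/69·R4.
Reading off the reduced rows gives m = 1/5, n = -3/4, p = 0, q = 5/3.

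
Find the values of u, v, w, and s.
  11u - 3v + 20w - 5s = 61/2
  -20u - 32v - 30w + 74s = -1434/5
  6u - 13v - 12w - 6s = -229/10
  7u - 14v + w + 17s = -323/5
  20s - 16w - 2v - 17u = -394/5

Row-reduce the augmented matrix:
R1 ← R1 / (11).
R2 ← R2 + 20·R1.
R3 ← R3 − 6·R1.
R4 ← R4 − 7·R1.
R5 ← R5 + 17·R1.
R2 ← R2 / (-412/11).
R1 ← R1 + 3/11·R2.
R3 ← R3 + 125/11·R2.
R4 ← R4 + 133/11·R2.
R5 ← R5 + 73/11·R2.
R3 ← R3 / (-5117/206).
R1 ← R1 − 365/206·R3.
R2 ← R2 + 35/206·R3.
R4 ← R4 + 2839/206·R3.
R5 ← R5 − 2839/206·R3.
R4 ← R4 / (3603/301).
R1 ← R1 + 13127/5117·R4.
R2 ← R2 + 1152/731·R4.
R3 ← R3 − 4731/5117·R4.
R5 ← R5 + 3603/301·R4.
R5 reduces to 0 = 0, so the extra equation is consistent.
Reading off the reduced rows gives u = 1, v = 5/2, w = 4/5, s = -11/5.

u = 1, v = 5/2, w = 4/5, s = -11/5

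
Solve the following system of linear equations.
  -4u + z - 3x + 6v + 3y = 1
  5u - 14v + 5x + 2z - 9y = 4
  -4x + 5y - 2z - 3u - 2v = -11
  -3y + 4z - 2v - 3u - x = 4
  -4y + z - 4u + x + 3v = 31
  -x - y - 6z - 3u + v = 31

Row-reduce:
R1 ← R1 / (-3).
R2 ← R2 − 5·R1.
R3 ← R3 + 4·R1.
R4 ← R4 + 1·R1.
R5 ← R5 − 1·R1.
R6 ← R6 + 1·R1.
R2 ← R2 / (-4).
R1 ← R1 + 1·R2.
R3 ← R3 − 1·R2.
R4 ← R4 + 4·R2.
R5 ← R5 + 3·R2.
R6 ← R6 + 2·R2.
R3 ← R3 / (-29/12).
R1 ← R1 + 5/4·R3.
R2 ← R2 + 11/12·R3.
R5 ← R5 + 17/12·R3.
R6 ← R6 + 49/6·R3.
Swap R4 and R5.
R4 ← R4 / (-151/29).
R1 ← R1 − 22/29·R4.
R2 ← R2 + 9/29·R4.
R3 ← R3 + 23/29·R4.
R6 ← R6 + 212/29·R4.
Swap R5 and R6.
R5 ← R5 / (2701/151).
R1 ← R1 − 1026/151·R5.
R2 ← R2 − 651/151·R5.
R3 ← R3 − 355/151·R5.
R4 ← R4 + 419/151·R5.
Row 6 reduces to 0 = -2, a contradiction. The system is inconsistent.

no solution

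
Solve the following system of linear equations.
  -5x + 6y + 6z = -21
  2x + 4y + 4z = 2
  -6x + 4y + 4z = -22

infinitely many solutions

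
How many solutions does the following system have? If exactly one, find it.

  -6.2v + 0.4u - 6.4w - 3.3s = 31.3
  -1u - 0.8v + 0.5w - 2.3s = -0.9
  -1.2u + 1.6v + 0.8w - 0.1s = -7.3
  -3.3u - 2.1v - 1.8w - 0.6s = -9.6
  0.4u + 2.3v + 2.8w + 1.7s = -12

u = 5, v = 1, w = -4, s = -3

Row-reduce the augmented matrix:
R1 ← R1 / (2/5).
R2 ← R2 + 1·R1.
R3 ← R3 + 6/5·R1.
R4 ← R4 + 33/10·R1.
R5 ← R5 − 2/5·R1.
R2 ← R2 / (-163/10).
R1 ← R1 + 31/2·R2.
R3 ← R3 + 17·R2.
R4 ← R4 + 213/4·R2.
R5 ← R5 − 17/2·R2.
R3 ← R3 / (-1821/815).
R1 ← R1 + 411/326·R3.
R2 ← R2 − 155/163·R3.
R4 ← R4 + 12921/3260·R3.
R5 ← R5 − 1821/1630·R3.
R4 ← R4 / (118029/24280).
R1 ← R1 − 2953/2428·R4.
R2 ← R2 − 652/607·R4.
R3 ← R3 + 545/1214·R4.
R5 reduces to 0 = 0, so the extra equation is consistent.
Reading off the reduced rows gives u = 5, v = 1, w = -4, s = -3.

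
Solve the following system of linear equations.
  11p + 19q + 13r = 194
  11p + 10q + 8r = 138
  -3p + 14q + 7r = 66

p = 6, q = 4, r = 4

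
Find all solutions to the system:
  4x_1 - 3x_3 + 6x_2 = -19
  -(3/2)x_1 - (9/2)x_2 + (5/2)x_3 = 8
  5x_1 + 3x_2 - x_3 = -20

no solution

Row-reduce:
R1 ← R1 / (4).
R2 ← R2 + 3/2·R1.
R3 ← R3 − 5·R1.
R2 ← R2 / (-9/4).
R1 ← R1 − 3/2·R2.
R3 ← R3 + 9/2·R2.
Row 3 reduces to 0 = 2, a contradiction. The system is inconsistent.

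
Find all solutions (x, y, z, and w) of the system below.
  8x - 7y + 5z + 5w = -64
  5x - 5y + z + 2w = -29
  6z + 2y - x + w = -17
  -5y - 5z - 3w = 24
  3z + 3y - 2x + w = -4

no solution

Row-reduce:
R1 ← R1 / (8).
R2 ← R2 − 5·R1.
R3 ← R3 + 1·R1.
R5 ← R5 + 2·R1.
R2 ← R2 / (-5/8).
R1 ← R1 + 7/8·R2.
R3 ← R3 − 9/8·R2.
R4 ← R4 + 5·R2.
R5 ← R5 − 5/4·R2.
R3 ← R3 / (14/5).
R1 ← R1 − 18/5·R3.
R2 ← R2 − 17/5·R3.
R4 ← R4 − 12·R3.
R4 ← R4 / (54/7).
R1 ← R1 − 19/7·R4.
R2 ← R2 − 16/7·R4.
R3 ← R3 + 1/7·R4.
Row 5 reduces to 0 = 2, a contradiction. The system is inconsistent.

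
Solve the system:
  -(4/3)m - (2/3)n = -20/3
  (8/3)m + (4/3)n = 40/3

Row-reduce:
R1 ← R1 / (-4/3).
R2 ← R2 − 8/3·R1.
Rank is 1 with 2 unknowns, leaving n free.

infinitely many solutions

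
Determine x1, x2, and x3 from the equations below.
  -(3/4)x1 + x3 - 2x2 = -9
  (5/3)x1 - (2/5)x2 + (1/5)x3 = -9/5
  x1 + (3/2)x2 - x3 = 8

x1 = 0, x2 = 2, x3 = -5

Row-reduce the augmented matrix:
R1 ← R1 / (-3/4).
R2 ← R2 − 5/3·R1.
R3 ← R3 − 1·R1.
R2 ← R2 / (-218/45).
R1 ← R1 − 8/3·R2.
R3 ← R3 + 7/6·R2.
R3 ← R3 / (-1/4).
R2 ← R2 + 1/2·R3.
Reading off the reduced rows gives x1 = 0, x2 = 2, x3 = -5.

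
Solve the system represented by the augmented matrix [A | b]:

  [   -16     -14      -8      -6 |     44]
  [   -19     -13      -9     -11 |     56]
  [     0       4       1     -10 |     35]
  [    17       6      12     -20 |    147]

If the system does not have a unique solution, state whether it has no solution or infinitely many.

Row-reduce the augmented matrix:
R1 ← R1 / (-16).
R2 ← R2 + 19·R1.
R4 ← R4 − 17·R1.
R2 ← R2 / (29/8).
R1 ← R1 − 7/8·R2.
R3 ← R3 − 4·R2.
R4 ← R4 + 71/8·R2.
R3 ← R3 / (13/29).
R1 ← R1 − 11/29·R3.
R2 ← R2 − 4/29·R3.
R4 ← R4 − 137/29·R3.
R4 ← R4 / (318/13).
R1 ← R1 − 80/13·R4.
R2 ← R2 − 9/13·R4.
R3 ← R3 + 166/13·R4.
Reading off the reduced rows gives x_1 = 1, x_2 = -5, x_3 = 5, x_4 = -5.

x_1 = 1, x_2 = -5, x_3 = 5, x_4 = -5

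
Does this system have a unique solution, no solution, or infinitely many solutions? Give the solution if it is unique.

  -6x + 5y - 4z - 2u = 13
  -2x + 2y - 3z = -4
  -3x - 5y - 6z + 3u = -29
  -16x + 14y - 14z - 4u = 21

no solution

Row-reduce:
R1 ← R1 / (-6).
R2 ← R2 + 2·R1.
R3 ← R3 + 3·R1.
R4 ← R4 + 16·R1.
R2 ← R2 / (1/3).
R1 ← R1 + 5/6·R2.
R3 ← R3 + 15/2·R2.
R4 ← R4 − 2/3·R2.
R3 ← R3 / (-83/2).
R1 ← R1 + 7/2·R3.
R2 ← R2 + 5·R3.
Row 4 reduces to 0 = 3, a contradiction. The system is inconsistent.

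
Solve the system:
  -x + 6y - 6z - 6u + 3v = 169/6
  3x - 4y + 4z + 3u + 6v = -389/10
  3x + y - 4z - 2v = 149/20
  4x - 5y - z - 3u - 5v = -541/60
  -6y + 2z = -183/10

x = -8/3, y = 9/4, z = -12/5, u = -1/2, v = -9/5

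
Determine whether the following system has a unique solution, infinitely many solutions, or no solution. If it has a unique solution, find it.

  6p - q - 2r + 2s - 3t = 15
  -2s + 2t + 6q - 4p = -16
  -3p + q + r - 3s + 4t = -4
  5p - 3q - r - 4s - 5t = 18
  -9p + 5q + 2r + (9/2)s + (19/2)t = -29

Row-reduce:
R1 ← R1 / (6).
R2 ← R2 + 4·R1.
R3 ← R3 + 3·R1.
R4 ← R4 − 5·R1.
R5 ← R5 + 9·R1.
R2 ← R2 / (16/3).
R1 ← R1 + 1/6·R2.
R3 ← R3 − 1/2·R2.
R4 ← R4 + 13/6·R2.
R5 ← R5 − 7/2·R2.
R3 ← R3 / (1/8).
R1 ← R1 + 3/8·R3.
R2 ← R2 + 1/4·R3.
R4 ← R4 − 1/8·R3.
R5 ← R5 + 1/8·R3.
R4 ← R4 / (-4).
R1 ← R1 + 11/2·R4.
R2 ← R2 + 4·R4.
R3 ← R3 + 31/2·R4.
R5 ← R5 − 6·R4.
Rank is 4 with 5 unknowns, leaving t free.

infinitely many solutions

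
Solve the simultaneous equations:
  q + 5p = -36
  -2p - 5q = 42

p = -6, q = -6

From equation 1: q = -36 − 5·p.
Substitute into equation 2 and solve: p = -6.
Then q = -6.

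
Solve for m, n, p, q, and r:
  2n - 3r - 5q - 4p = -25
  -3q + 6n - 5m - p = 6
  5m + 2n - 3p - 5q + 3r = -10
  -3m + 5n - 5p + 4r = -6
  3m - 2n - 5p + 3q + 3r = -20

m = 2, n = 5, p = 5, q = 3, r = 0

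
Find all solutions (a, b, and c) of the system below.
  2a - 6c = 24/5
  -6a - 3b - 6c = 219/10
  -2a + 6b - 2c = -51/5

Row-reduce the augmented matrix:
R1 ← R1 / (2).
R2 ← R2 + 6·R1.
R3 ← R3 + 2·R1.
R2 ← R2 / (-3).
R3 ← R3 − 6·R2.
R3 ← R3 / (-56).
R1 ← R1 + 3·R3.
R2 ← R2 − 8·R3.
Reading off the reduced rows gives a = -6/5, b = -5/2, c = -6/5.

a = -6/5, b = -5/2, c = -6/5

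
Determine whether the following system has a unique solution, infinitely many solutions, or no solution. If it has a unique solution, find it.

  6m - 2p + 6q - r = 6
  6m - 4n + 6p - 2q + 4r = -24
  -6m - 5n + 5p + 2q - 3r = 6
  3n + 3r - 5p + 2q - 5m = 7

infinitely many solutions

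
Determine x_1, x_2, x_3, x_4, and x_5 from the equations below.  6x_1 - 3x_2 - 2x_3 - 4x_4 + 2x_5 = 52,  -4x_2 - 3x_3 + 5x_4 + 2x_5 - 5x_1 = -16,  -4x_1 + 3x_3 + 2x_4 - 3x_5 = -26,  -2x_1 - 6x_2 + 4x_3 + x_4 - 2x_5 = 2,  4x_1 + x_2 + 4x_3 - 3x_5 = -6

Row-reduce the augmented matrix:
R1 ← R1 / (6).
R2 ← R2 + 5·R1.
R3 ← R3 + 4·R1.
R4 ← R4 + 2·R1.
R5 ← R5 − 4·R1.
R2 ← R2 / (-13/2).
R1 ← R1 + 1/2·R2.
R3 ← R3 + 2·R2.
R4 ← R4 + 7·R2.
R5 ← R5 − 3·R2.
R3 ← R3 / (121/39).
R1 ← R1 − 1/39·R3.
R2 ← R2 − 28/39·R3.
R4 ← R4 − 326/39·R3.
R5 ← R5 − 124/39·R3.
R4 ← R4 / (127/121).
R1 ← R1 + 95/121·R4.
R2 ← R2 − 2/121·R4.
R3 ← R3 + 46/121·R4.
R5 ← R5 − 562/121·R4.
R5 ← R5 / (-1235/127).
R1 ← R1 − 223/127·R5.
R2 ← R2 − 6/127·R5.
R3 ← R3 + 11/127·R5.
R4 ← R4 − 272/127·R5.
Reading off the reduced rows gives x_1 = 2, x_2 = -4, x_3 = -4, x_4 = -6, x_5 = -2.

x_1 = 2, x_2 = -4, x_3 = -4, x_4 = -6, x_5 = -2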